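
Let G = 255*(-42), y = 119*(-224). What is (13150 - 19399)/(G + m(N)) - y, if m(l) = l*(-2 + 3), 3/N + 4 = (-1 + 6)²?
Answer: 1998417407/74969 ≈ 26657.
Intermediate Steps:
N = ⅐ (N = 3/(-4 + (-1 + 6)²) = 3/(-4 + 5²) = 3/(-4 + 25) = 3/21 = 3*(1/21) = ⅐ ≈ 0.14286)
m(l) = l (m(l) = l*1 = l)
y = -26656
G = -10710
(13150 - 19399)/(G + m(N)) - y = (13150 - 19399)/(-10710 + ⅐) - 1*(-26656) = -6249/(-74969/7) + 26656 = -6249*(-7/74969) + 26656 = 43743/74969 + 26656 = 1998417407/74969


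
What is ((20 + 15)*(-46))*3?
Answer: -4830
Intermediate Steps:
((20 + 15)*(-46))*3 = (35*(-46))*3 = -1610*3 = -4830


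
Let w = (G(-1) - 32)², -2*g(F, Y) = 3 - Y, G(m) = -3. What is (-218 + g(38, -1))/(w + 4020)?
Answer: -44/1049 ≈ -0.041945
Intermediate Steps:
g(F, Y) = -3/2 + Y/2 (g(F, Y) = -(3 - Y)/2 = -3/2 + Y/2)
w = 1225 (w = (-3 - 32)² = (-35)² = 1225)
(-218 + g(38, -1))/(w + 4020) = (-218 + (-3/2 + (½)*(-1)))/(1225 + 4020) = (-218 + (-3/2 - ½))/5245 = (-218 - 2)*(1/5245) = -220*1/5245 = -44/1049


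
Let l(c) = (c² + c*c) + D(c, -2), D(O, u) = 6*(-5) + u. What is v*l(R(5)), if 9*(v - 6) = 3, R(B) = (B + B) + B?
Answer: 7942/3 ≈ 2647.3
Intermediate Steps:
R(B) = 3*B (R(B) = 2*B + B = 3*B)
D(O, u) = -30 + u
v = 19/3 (v = 6 + (⅑)*3 = 6 + ⅓ = 19/3 ≈ 6.3333)
l(c) = -32 + 2*c² (l(c) = (c² + c*c) + (-30 - 2) = (c² + c²) - 32 = 2*c² - 32 = -32 + 2*c²)
v*l(R(5)) = 19*(-32 + 2*(3*5)²)/3 = 19*(-32 + 2*15²)/3 = 19*(-32 + 2*225)/3 = 19*(-32 + 450)/3 = (19/3)*418 = 7942/3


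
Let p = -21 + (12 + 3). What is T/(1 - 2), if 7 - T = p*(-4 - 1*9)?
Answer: 71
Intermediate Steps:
p = -6 (p = -21 + 15 = -6)
T = -71 (T = 7 - (-6)*(-4 - 1*9) = 7 - (-6)*(-4 - 9) = 7 - (-6)*(-13) = 7 - 1*78 = 7 - 78 = -71)
T/(1 - 2) = -71/(1 - 2) = -71/(-1) = -1*(-71) = 71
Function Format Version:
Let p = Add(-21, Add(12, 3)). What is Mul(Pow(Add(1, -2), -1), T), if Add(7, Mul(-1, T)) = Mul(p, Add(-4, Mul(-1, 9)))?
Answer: 71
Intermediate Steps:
p = -6 (p = Add(-21, 15) = -6)
T = -71 (T = Add(7, Mul(-1, Mul(-6, Add(-4, Mul(-1, 9))))) = Add(7, Mul(-1, Mul(-6, Add(-4, -9)))) = Add(7, Mul(-1, Mul(-6, -13))) = Add(7, Mul(-1, 78)) = Add(7, -78) = -71)
Mul(Pow(Add(1, -2), -1), T) = Mul(Pow(Add(1, -2), -1), -71) = Mul(Pow(-1, -1), -71) = Mul(-1, -71) = 71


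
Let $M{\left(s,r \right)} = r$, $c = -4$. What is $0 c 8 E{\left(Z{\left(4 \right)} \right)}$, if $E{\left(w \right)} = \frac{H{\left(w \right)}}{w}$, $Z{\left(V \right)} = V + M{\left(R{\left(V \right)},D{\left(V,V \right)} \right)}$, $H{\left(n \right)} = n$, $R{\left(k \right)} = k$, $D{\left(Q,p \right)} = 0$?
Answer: $0$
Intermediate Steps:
$Z{\left(V \right)} = V$ ($Z{\left(V \right)} = V + 0 = V$)
$E{\left(w \right)} = 1$ ($E{\left(w \right)} = \frac{w}{w} = 1$)
$0 c 8 E{\left(Z{\left(4 \right)} \right)} = 0 \left(\left(-4\right) 8\right) 1 = 0 \left(-32\right) 1 = 0 \cdot 1 = 0$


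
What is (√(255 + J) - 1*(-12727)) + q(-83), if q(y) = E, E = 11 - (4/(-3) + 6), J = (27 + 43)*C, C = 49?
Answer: 38200/3 + √3685 ≈ 12794.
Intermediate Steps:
J = 3430 (J = (27 + 43)*49 = 70*49 = 3430)
E = 19/3 (E = 11 - (-⅓*4 + 6) = 11 - (-4/3 + 6) = 11 - 1*14/3 = 11 - 14/3 = 19/3 ≈ 6.3333)
q(y) = 19/3
(√(255 + J) - 1*(-12727)) + q(-83) = (√(255 + 3430) - 1*(-12727)) + 19/3 = (√3685 + 12727) + 19/3 = (12727 + √3685) + 19/3 = 38200/3 + √3685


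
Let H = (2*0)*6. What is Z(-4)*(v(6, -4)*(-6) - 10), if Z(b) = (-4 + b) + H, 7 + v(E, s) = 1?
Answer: -208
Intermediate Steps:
H = 0 (H = 0*6 = 0)
v(E, s) = -6 (v(E, s) = -7 + 1 = -6)
Z(b) = -4 + b (Z(b) = (-4 + b) + 0 = -4 + b)
Z(-4)*(v(6, -4)*(-6) - 10) = (-4 - 4)*(-6*(-6) - 10) = -8*(36 - 10) = -8*26 = -208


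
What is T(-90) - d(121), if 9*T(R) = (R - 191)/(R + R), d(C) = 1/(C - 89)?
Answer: 1843/12960 ≈ 0.14221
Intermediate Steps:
d(C) = 1/(-89 + C)
T(R) = (-191 + R)/(18*R) (T(R) = ((R - 191)/(R + R))/9 = ((-191 + R)/((2*R)))/9 = ((-191 + R)*(1/(2*R)))/9 = ((-191 + R)/(2*R))/9 = (-191 + R)/(18*R))
T(-90) - d(121) = (1/18)*(-191 - 90)/(-90) - 1/(-89 + 121) = (1/18)*(-1/90)*(-281) - 1/32 = 281/1620 - 1*1/32 = 281/1620 - 1/32 = 1843/12960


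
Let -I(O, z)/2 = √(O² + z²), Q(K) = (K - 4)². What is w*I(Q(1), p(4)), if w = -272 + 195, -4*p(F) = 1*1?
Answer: 77*√1297/2 ≈ 1386.5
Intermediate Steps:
p(F) = -¼ (p(F) = -1/4 = -¼*1 = -¼)
Q(K) = (-4 + K)²
I(O, z) = -2*√(O² + z²)
w = -77
w*I(Q(1), p(4)) = -(-154)*√(((-4 + 1)²)² + (-¼)²) = -(-154)*√(((-3)²)² + 1/16) = -(-154)*√(9² + 1/16) = -(-154)*√(81 + 1/16) = -(-154)*√(1297/16) = -(-154)*√1297/4 = -(-77)*√1297/2 = 77*√1297/2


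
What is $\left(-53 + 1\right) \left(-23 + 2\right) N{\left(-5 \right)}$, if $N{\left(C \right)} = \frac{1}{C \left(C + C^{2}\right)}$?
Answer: $- \frac{273}{25} \approx -10.92$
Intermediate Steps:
$N{\left(C \right)} = \frac{1}{C \left(C + C^{2}\right)}$
$\left(-53 + 1\right) \left(-23 + 2\right) N{\left(-5 \right)} = \left(-53 + 1\right) \left(-23 + 2\right) \frac{1}{25 \left(1 - 5\right)} = \left(-52\right) \left(-21\right) \frac{1}{25 \left(-4\right)} = 1092 \cdot \frac{1}{25} \left(- \frac{1}{4}\right) = 1092 \left(- \frac{1}{100}\right) = - \frac{273}{25}$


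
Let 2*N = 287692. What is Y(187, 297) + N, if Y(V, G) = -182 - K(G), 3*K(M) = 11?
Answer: 430981/3 ≈ 1.4366e+5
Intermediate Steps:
N = 143846 (N = (½)*287692 = 143846)
K(M) = 11/3 (K(M) = (⅓)*11 = 11/3)
Y(V, G) = -557/3 (Y(V, G) = -182 - 1*11/3 = -182 - 11/3 = -557/3)
Y(187, 297) + N = -557/3 + 143846 = 430981/3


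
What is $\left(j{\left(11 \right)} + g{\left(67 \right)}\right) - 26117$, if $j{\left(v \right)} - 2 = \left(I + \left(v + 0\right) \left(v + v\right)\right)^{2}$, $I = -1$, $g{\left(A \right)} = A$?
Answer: $32033$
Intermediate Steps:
$j{\left(v \right)} = 2 + \left(-1 + 2 v^{2}\right)^{2}$ ($j{\left(v \right)} = 2 + \left(-1 + \left(v + 0\right) \left(v + v\right)\right)^{2} = 2 + \left(-1 + v 2 v\right)^{2} = 2 + \left(-1 + 2 v^{2}\right)^{2}$)
$\left(j{\left(11 \right)} + g{\left(67 \right)}\right) - 26117 = \left(\left(2 + \left(-1 + 2 \cdot 11^{2}\right)^{2}\right) + 67\right) - 26117 = \left(\left(2 + \left(-1 + 2 \cdot 121\right)^{2}\right) + 67\right) - 26117 = \left(\left(2 + \left(-1 + 242\right)^{2}\right) + 67\right) - 26117 = \left(\left(2 + 241^{2}\right) + 67\right) - 26117 = \left(\left(2 + 58081\right) + 67\right) - 26117 = \left(58083 + 67\right) - 26117 = 58150 - 26117 = 32033$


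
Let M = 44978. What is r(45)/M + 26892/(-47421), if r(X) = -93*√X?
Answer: -2988/5269 - 279*√5/44978 ≈ -0.58096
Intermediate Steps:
r(45)/M + 26892/(-47421) = -279*√5/44978 + 26892/(-47421) = -279*√5*(1/44978) + 26892*(-1/47421) = -279*√5*(1/44978) - 2988/5269 = -279*√5/44978 - 2988/5269 = -2988/5269 - 279*√5/44978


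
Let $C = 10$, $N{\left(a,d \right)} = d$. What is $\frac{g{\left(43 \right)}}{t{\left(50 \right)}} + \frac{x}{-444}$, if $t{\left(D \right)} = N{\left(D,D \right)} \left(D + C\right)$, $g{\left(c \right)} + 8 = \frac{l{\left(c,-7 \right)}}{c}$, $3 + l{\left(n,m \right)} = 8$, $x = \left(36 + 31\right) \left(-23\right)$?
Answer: $\frac{16553207}{4773000} \approx 3.4681$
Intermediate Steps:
$x = -1541$ ($x = 67 \left(-23\right) = -1541$)
$l{\left(n,m \right)} = 5$ ($l{\left(n,m \right)} = -3 + 8 = 5$)
$g{\left(c \right)} = -8 + \frac{5}{c}$
$t{\left(D \right)} = D \left(10 + D\right)$ ($t{\left(D \right)} = D \left(D + 10\right) = D \left(10 + D\right)$)
$\frac{g{\left(43 \right)}}{t{\left(50 \right)}} + \frac{x}{-444} = \frac{-8 + \frac{5}{43}}{50 \left(10 + 50\right)} - \frac{1541}{-444} = \frac{-8 + 5 \cdot \frac{1}{43}}{50 \cdot 60} - - \frac{1541}{444} = \frac{-8 + \frac{5}{43}}{3000} + \frac{1541}{444} = \left(- \frac{339}{43}\right) \frac{1}{3000} + \frac{1541}{444} = - \frac{113}{43000} + \frac{1541}{444} = \frac{16553207}{4773000}$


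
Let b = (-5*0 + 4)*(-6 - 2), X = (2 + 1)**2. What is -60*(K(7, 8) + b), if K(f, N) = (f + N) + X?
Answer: 480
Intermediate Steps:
X = 9 (X = 3**2 = 9)
b = -32 (b = (0 + 4)*(-8) = 4*(-8) = -32)
K(f, N) = 9 + N + f (K(f, N) = (f + N) + 9 = (N + f) + 9 = 9 + N + f)
-60*(K(7, 8) + b) = -60*((9 + 8 + 7) - 32) = -60*(24 - 32) = -60*(-8) = 480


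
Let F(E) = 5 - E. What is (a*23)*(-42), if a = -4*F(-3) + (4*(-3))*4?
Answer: 77280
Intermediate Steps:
a = -80 (a = -4*(5 - 1*(-3)) + (4*(-3))*4 = -4*(5 + 3) - 12*4 = -4*8 - 48 = -32 - 48 = -80)
(a*23)*(-42) = -80*23*(-42) = -1840*(-42) = 77280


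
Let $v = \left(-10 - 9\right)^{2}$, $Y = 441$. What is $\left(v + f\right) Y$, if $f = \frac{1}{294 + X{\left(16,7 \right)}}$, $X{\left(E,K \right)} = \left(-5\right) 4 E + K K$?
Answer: $\frac{3662064}{23} \approx 1.5922 \cdot 10^{5}$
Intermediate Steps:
$v = 361$ ($v = \left(-19\right)^{2} = 361$)
$X{\left(E,K \right)} = K^{2} - 20 E$ ($X{\left(E,K \right)} = - 20 E + K^{2} = K^{2} - 20 E$)
$f = \frac{1}{23}$ ($f = \frac{1}{294 + \left(7^{2} - 320\right)} = \frac{1}{294 + \left(49 - 320\right)} = \frac{1}{294 - 271} = \frac{1}{23} \approx 0.043478$)
$\left(v + f\right) Y = \left(361 + \frac{1}{23}\right) 441 = \frac{8304}{23} \cdot 441 = \frac{3662064}{23}$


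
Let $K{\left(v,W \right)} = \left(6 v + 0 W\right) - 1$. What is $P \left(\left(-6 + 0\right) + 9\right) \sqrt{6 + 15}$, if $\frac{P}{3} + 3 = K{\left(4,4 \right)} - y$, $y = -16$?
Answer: $324 \sqrt{21} \approx 1484.8$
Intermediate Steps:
$K{\left(v,W \right)} = -1 + 6 v$ ($K{\left(v,W \right)} = \left(6 v + 0\right) - 1 = 6 v - 1 = -1 + 6 v$)
$P = 108$ ($P = -9 + 3 \left(\left(-1 + 6 \cdot 4\right) - -16\right) = -9 + 3 \left(\left(-1 + 24\right) + 16\right) = -9 + 3 \left(23 + 16\right) = -9 + 3 \cdot 39 = -9 + 117 = 108$)
$P \left(\left(-6 + 0\right) + 9\right) \sqrt{6 + 15} = 108 \left(\left(-6 + 0\right) + 9\right) \sqrt{6 + 15} = 108 \left(-6 + 9\right) \sqrt{21} = 108 \cdot 3 \sqrt{21} = 324 \sqrt{21}$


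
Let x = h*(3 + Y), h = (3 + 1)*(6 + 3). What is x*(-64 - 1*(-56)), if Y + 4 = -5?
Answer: 1728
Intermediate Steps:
Y = -9 (Y = -4 - 5 = -9)
h = 36 (h = 4*9 = 36)
x = -216 (x = 36*(3 - 9) = 36*(-6) = -216)
x*(-64 - 1*(-56)) = -216*(-64 - 1*(-56)) = -216*(-64 + 56) = -216*(-8) = 1728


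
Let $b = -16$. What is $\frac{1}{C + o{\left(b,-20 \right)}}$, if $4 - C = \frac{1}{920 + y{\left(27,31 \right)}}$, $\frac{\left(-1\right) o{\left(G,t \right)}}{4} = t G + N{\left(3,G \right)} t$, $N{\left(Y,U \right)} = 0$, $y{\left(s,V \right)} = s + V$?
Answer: $- \frac{978}{1247929} \approx -0.0007837$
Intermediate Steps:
$y{\left(s,V \right)} = V + s$
$o{\left(G,t \right)} = - 4 G t$ ($o{\left(G,t \right)} = - 4 \left(t G + 0 t\right) = - 4 \left(G t + 0\right) = - 4 G t$)
$C = \frac{3911}{978}$ ($C = 4 - \frac{1}{920 + \left(31 + 27\right)} = 4 - \frac{1}{920 + 58} = 4 - \frac{1}{978} = \frac{3911}{978} \approx 3.999$)
$\frac{1}{C + o{\left(b,-20 \right)}} = \frac{1}{\frac{3911}{978} - \left(-64\right) \left(-20\right)} = \frac{1}{\frac{3911}{978} - 1280} = \frac{1}{- \frac{1247929}{978}} = - \frac{978}{1247929}$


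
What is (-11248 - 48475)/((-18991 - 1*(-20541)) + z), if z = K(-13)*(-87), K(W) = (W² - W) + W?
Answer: 59723/13153 ≈ 4.5406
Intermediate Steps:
K(W) = W²
z = -14703 (z = (-13)²*(-87) = 169*(-87) = -14703)
(-11248 - 48475)/((-18991 - 1*(-20541)) + z) = (-11248 - 48475)/((-18991 - 1*(-20541)) - 14703) = -59723/((-18991 + 20541) - 14703) = -59723/(1550 - 14703) = -59723/(-13153) = -59723*(-1/13153) = 59723/13153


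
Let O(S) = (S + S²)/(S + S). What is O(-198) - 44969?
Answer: -90135/2 ≈ -45068.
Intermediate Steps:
O(S) = (S + S²)/(2*S) (O(S) = (S + S²)/((2*S)) = (S + S²)*(1/(2*S)) = (S + S²)/(2*S))
O(-198) - 44969 = (½ + (½)*(-198)) - 44969 = (½ - 99) - 44969 = -197/2 - 44969 = -90135/2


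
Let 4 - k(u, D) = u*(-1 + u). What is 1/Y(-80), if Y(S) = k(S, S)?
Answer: -1/6476 ≈ -0.00015442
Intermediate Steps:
k(u, D) = 4 - u*(-1 + u)
Y(S) = 4 + S - S**2
1/Y(-80) = 1/(4 - 80 - 1*(-80)**2) = 1/(4 - 80 - 1*6400) = 1/(4 - 80 - 6400) = 1/(-6476) = -1/6476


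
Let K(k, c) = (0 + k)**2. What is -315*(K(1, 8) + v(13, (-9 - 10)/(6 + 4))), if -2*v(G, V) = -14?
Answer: -2520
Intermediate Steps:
v(G, V) = 7 (v(G, V) = -1/2*(-14) = 7)
K(k, c) = k**2
-315*(K(1, 8) + v(13, (-9 - 10)/(6 + 4))) = -315*(1**2 + 7) = -315*(1 + 7) = -315*8 = -2520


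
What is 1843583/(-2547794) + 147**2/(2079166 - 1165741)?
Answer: -542973173743/775739578150 ≈ -0.69994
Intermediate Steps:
1843583/(-2547794) + 147**2/(2079166 - 1165741) = 1843583*(-1/2547794) + 21609/913425 = -1843583/2547794 + 21609*(1/913425) = -1843583/2547794 + 7203/304475 = -542973173743/775739578150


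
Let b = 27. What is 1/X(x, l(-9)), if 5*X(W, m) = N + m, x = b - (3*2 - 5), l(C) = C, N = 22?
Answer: 5/13 ≈ 0.38462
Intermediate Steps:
x = 26 (x = 27 - (3*2 - 5) = 27 - (6 - 5) = 27 - 1*1 = 27 - 1 = 26)
X(W, m) = 22/5 + m/5 (X(W, m) = (22 + m)/5 = 22/5 + m/5)
1/X(x, l(-9)) = 1/(22/5 + (1/5)*(-9)) = 1/(22/5 - 9/5) = 1/(13/5) = 5/13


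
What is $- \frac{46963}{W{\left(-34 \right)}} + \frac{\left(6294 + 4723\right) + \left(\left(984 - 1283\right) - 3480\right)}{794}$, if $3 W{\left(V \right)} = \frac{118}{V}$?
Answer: $\frac{951073382}{23423} \approx 40604.0$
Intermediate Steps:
$W{\left(V \right)} = \frac{118}{3 V}$ ($W{\left(V \right)} = \frac{118 \frac{1}{V}}{3} = \frac{118}{3 V}$)
$- \frac{46963}{W{\left(-34 \right)}} + \frac{\left(6294 + 4723\right) + \left(\left(984 - 1283\right) - 3480\right)}{794} = - \frac{46963}{\frac{118}{3} \frac{1}{-34}} + \frac{\left(6294 + 4723\right) + \left(\left(984 - 1283\right) - 3480\right)}{794} = - \frac{46963}{\frac{118}{3} \left(- \frac{1}{34}\right)} + \left(11017 - 3779\right) \frac{1}{794} = - \frac{46963}{- \frac{59}{51}} + \left(11017 - 3779\right) \frac{1}{794} = \left(-46963\right) \left(- \frac{51}{59}\right) + 7238 \cdot \frac{1}{794} = \frac{2395113}{59} + \frac{3619}{397} = \frac{951073382}{23423}$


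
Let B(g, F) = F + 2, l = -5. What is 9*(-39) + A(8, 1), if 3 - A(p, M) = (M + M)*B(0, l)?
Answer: -342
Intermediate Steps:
B(g, F) = 2 + F
A(p, M) = 3 + 6*M (A(p, M) = 3 - (M + M)*(2 - 5) = 3 - 2*M*(-3) = 3 - (-6)*M = 3 + 6*M)
9*(-39) + A(8, 1) = 9*(-39) + (3 + 6*1) = -351 + (3 + 6) = -351 + 9 = -342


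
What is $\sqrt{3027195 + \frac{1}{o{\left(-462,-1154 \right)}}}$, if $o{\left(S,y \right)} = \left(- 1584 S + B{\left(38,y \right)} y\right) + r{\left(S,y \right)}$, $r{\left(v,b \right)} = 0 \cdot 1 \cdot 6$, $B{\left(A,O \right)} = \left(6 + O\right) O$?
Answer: $\frac{\sqrt{441785595998007270957115}}{382019540} \approx 1739.9$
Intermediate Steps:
$B{\left(A,O \right)} = O \left(6 + O\right)$
$r{\left(v,b \right)} = 0$ ($r{\left(v,b \right)} = 0 \cdot 6 = 0$)
$o{\left(S,y \right)} = - 1584 S + y^{2} \left(6 + y\right)$ ($o{\left(S,y \right)} = \left(- 1584 S + y \left(6 + y\right) y\right) + 0 = \left(- 1584 S + y^{2} \left(6 + y\right)\right) + 0 = - 1584 S + y^{2} \left(6 + y\right)$)
$\sqrt{3027195 + \frac{1}{o{\left(-462,-1154 \right)}}} = \sqrt{3027195 + \frac{1}{\left(-1584\right) \left(-462\right) + \left(-1154\right)^{2} \left(6 - 1154\right)}} = \sqrt{3027195 + \frac{1}{731808 + 1331716 \left(-1148\right)}} = \sqrt{3027195 + \frac{1}{731808 - 1528809968}} = \sqrt{3027195 + \frac{1}{-1528078160}} = \sqrt{3027195 - \frac{1}{1528078160}} = \sqrt{\frac{4625790565561199}{1528078160}} = \frac{\sqrt{441785595998007270957115}}{382019540}$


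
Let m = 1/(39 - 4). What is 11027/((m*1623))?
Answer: 385945/1623 ≈ 237.80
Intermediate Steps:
m = 1/35 ≈ 0.028571
11027/((m*1623)) = 11027/(((1/35)*1623)) = 11027/(1623/35) = 11027*(35/1623) = 385945/1623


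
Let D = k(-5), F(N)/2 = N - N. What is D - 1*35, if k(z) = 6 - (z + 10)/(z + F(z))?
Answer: -28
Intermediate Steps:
F(N) = 0 (F(N) = 2*(N - N) = 2*0 = 0)
k(z) = 6 - (10 + z)/z (k(z) = 6 - (z + 10)/(z + 0) = 6 - (10 + z)/z)
D = 7 (D = 5 - 10/(-5) = 5 - 10*(-⅕) = 5 + 2 = 7)
D - 1*35 = 7 - 1*35 = 7 - 35 = -28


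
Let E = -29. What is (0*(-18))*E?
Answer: 0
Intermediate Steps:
(0*(-18))*E = (0*(-18))*(-29) = 0*(-29) = 0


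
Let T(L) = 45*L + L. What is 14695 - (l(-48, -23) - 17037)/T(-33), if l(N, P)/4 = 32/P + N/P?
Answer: 46606313/3174 ≈ 14684.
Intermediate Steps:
l(N, P) = 128/P + 4*N/P (l(N, P) = 4*(32/P + N/P) = 128/P + 4*N/P)
T(L) = 46*L
14695 - (l(-48, -23) - 17037)/T(-33) = 14695 - (4*(32 - 48)/(-23) - 17037)/(46*(-33)) = 14695 - (4*(-1/23)*(-16) - 17037)/(-1518) = 14695 - (64/23 - 17037)*(-1)/1518 = 14695 - (-391787)*(-1)/(23*1518) = 14695 - 1*35617/3174 = 14695 - 35617/3174 = 46606313/3174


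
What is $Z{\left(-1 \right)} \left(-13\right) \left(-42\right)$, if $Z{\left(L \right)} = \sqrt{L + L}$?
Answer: $546 i \sqrt{2} \approx 772.16 i$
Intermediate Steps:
$Z{\left(L \right)} = \sqrt{2} \sqrt{L}$ ($Z{\left(L \right)} = \sqrt{2 L} = \sqrt{2} \sqrt{L}$)
$Z{\left(-1 \right)} \left(-13\right) \left(-42\right) = \sqrt{2} \sqrt{-1} \left(-13\right) \left(-42\right) = \sqrt{2} i \left(-13\right) \left(-42\right) = i \sqrt{2} \left(-13\right) \left(-42\right) = - 13 i \sqrt{2} \left(-42\right) = 546 i \sqrt{2}$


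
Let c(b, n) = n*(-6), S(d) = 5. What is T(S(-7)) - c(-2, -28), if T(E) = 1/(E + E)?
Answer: -1679/10 ≈ -167.90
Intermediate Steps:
c(b, n) = -6*n
T(E) = 1/(2*E)
T(S(-7)) - c(-2, -28) = (½)/5 - (-6)*(-28) = (½)*(⅕) - 1*168 = ⅒ - 168 = -1679/10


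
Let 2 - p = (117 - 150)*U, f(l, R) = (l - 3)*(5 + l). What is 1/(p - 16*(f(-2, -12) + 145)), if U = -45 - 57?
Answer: -1/5444 ≈ -0.00018369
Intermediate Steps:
f(l, R) = (-3 + l)*(5 + l)
U = -102
p = -3364 (p = 2 - (117 - 150)*(-102) = 2 - (-33)*(-102) = 2 - 1*3366 = 2 - 3366 = -3364)
1/(p - 16*(f(-2, -12) + 145)) = 1/(-3364 - 16*((-15 + (-2)² + 2*(-2)) + 145)) = 1/(-3364 - 16*((-15 + 4 - 4) + 145)) = 1/(-3364 - 16*(-15 + 145)) = 1/(-3364 - 16*130) = 1/(-3364 - 2080) = 1/(-5444) = -1/5444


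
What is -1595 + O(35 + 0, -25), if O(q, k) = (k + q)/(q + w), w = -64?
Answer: -46265/29 ≈ -1595.3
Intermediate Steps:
O(q, k) = (k + q)/(-64 + q) (O(q, k) = (k + q)/(q - 64) = (k + q)/(-64 + q))
-1595 + O(35 + 0, -25) = -1595 + (-25 + (35 + 0))/(-64 + (35 + 0)) = -1595 + (-25 + 35)/(-64 + 35) = -1595 + 10/(-29) = -1595 - 1/29*10 = -1595 - 10/29 = -46265/29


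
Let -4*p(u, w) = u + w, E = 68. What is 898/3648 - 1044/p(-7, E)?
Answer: 7644413/111264 ≈ 68.705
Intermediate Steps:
p(u, w) = -u/4 - w/4 (p(u, w) = -(u + w)/4 = -u/4 - w/4)
898/3648 - 1044/p(-7, E) = 898/3648 - 1044/(-¼*(-7) - ¼*68) = 898*(1/3648) - 1044/(7/4 - 17) = 449/1824 - 1044/(-61/4) = 449/1824 - 1044*(-4/61) = 449/1824 + 4176/61 = 7644413/111264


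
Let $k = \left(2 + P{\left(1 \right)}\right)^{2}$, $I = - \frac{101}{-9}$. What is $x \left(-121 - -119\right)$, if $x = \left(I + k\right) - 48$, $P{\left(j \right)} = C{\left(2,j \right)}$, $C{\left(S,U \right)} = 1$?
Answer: $\frac{500}{9} \approx 55.556$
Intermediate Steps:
$P{\left(j \right)} = 1$
$I = \frac{101}{9}$ ($I = \left(-101\right) \left(- \frac{1}{9}\right) = \frac{101}{9} \approx 11.222$)
$k = 9$ ($k = \left(2 + 1\right)^{2} = 3^{2} = 9$)
$x = - \frac{250}{9}$ ($x = \left(\frac{101}{9} + 9\right) - 48 = \frac{182}{9} - 48 = - \frac{250}{9} \approx -27.778$)
$x \left(-121 - -119\right) = - \frac{250 \left(-121 - -119\right)}{9} = - \frac{250 \left(-121 + 119\right)}{9} = \left(- \frac{250}{9}\right) \left(-2\right) = \frac{500}{9}$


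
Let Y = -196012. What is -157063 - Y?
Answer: 38949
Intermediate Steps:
-157063 - Y = -157063 - 1*(-196012) = -157063 + 196012 = 38949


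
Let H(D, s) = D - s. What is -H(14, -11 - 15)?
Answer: -40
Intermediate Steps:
-H(14, -11 - 15) = -(14 - (-11 - 15)) = -(14 - 1*(-26)) = -(14 + 26) = -1*40 = -40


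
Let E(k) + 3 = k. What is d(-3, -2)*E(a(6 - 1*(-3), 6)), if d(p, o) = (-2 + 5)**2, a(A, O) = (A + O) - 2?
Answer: 90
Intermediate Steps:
a(A, O) = -2 + A + O
E(k) = -3 + k
d(p, o) = 9 (d(p, o) = 3**2 = 9)
d(-3, -2)*E(a(6 - 1*(-3), 6)) = 9*(-3 + (-2 + (6 - 1*(-3)) + 6)) = 9*(-3 + (-2 + (6 + 3) + 6)) = 9*(-3 + (-2 + 9 + 6)) = 9*(-3 + 13) = 9*10 = 90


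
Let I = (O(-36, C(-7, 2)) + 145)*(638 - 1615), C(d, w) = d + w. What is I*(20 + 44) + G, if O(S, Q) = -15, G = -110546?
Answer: -8239186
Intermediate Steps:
I = -127010 (I = (-15 + 145)*(638 - 1615) = 130*(-977) = -127010)
I*(20 + 44) + G = -127010*(20 + 44) - 110546 = -127010*64 - 110546 = -8128640 - 110546 = -8239186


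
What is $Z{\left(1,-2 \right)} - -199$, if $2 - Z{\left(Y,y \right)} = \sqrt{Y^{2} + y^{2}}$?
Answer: $201 - \sqrt{5} \approx 198.76$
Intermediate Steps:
$Z{\left(Y,y \right)} = 2 - \sqrt{Y^{2} + y^{2}}$
$Z{\left(1,-2 \right)} - -199 = \left(2 - \sqrt{1^{2} + \left(-2\right)^{2}}\right) - -199 = \left(2 - \sqrt{1 + 4}\right) + 199 = \left(2 - \sqrt{5}\right) + 199 = 201 - \sqrt{5}$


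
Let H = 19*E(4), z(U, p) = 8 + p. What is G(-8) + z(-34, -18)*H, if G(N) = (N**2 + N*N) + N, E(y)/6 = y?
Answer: -4440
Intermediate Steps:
E(y) = 6*y
G(N) = N + 2*N**2 (G(N) = (N**2 + N**2) + N = 2*N**2 + N = N + 2*N**2)
H = 456 (H = 19*(6*4) = 19*24 = 456)
G(-8) + z(-34, -18)*H = -8*(1 + 2*(-8)) + (8 - 18)*456 = -8*(1 - 16) - 10*456 = -8*(-15) - 4560 = 120 - 4560 = -4440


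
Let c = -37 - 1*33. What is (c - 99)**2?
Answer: 28561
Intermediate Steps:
c = -70 (c = -37 - 33 = -70)
(c - 99)**2 = (-70 - 99)**2 = (-169)**2 = 28561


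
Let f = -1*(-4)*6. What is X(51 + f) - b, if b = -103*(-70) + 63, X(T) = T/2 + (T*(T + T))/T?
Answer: -14171/2 ≈ -7085.5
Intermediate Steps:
f = 24 (f = 4*6 = 24)
X(T) = 5*T/2 (X(T) = T*(½) + (T*(2*T))/T = T/2 + (2*T²)/T = T/2 + 2*T = 5*T/2)
b = 7273 (b = 7210 + 63 = 7273)
X(51 + f) - b = 5*(51 + 24)/2 - 1*7273 = (5/2)*75 - 7273 = 375/2 - 7273 = -14171/2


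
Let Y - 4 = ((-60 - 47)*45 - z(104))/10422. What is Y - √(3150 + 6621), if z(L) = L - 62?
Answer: 12277/3474 - √9771 ≈ -95.314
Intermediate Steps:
z(L) = -62 + L
Y = 12277/3474 (Y = 4 + ((-60 - 47)*45 - (-62 + 104))/10422 = 4 + (-107*45 - 1*42)*(1/10422) = 4 + (-4815 - 42)*(1/10422) = 4 - 4857*1/10422 = 4 - 1619/3474 = 12277/3474 ≈ 3.5340)
Y - √(3150 + 6621) = 12277/3474 - √(3150 + 6621) = 12277/3474 - √9771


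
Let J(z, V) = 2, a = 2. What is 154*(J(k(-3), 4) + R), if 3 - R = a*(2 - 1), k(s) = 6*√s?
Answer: 462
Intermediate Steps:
R = 1 (R = 3 - 2*(2 - 1) = 3 - 2 = 1)
154*(J(k(-3), 4) + R) = 154*(2 + 1) = 154*3 = 462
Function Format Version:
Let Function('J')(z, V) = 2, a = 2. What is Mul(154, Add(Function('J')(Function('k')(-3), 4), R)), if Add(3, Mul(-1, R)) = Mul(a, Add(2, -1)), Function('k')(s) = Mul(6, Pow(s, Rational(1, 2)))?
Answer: 462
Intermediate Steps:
R = 1 (R = Add(3, Mul(-1, Mul(2, Add(2, -1)))) = Add(3, Mul(-1, Mul(2, 1))) = Add(3, Mul(-1, 2)) = Add(3, -2) = 1)
Mul(154, Add(Function('J')(Function('k')(-3), 4), R)) = Mul(154, Add(2, 1)) = Mul(154, 3) = 462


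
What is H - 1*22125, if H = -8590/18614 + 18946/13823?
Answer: -2846278913988/128650661 ≈ -22124.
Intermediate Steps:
H = 116960637/128650661 (H = -8590*1/18614 + 18946*(1/13823) = -4295/9307 + 18946/13823 = 116960637/128650661 ≈ 0.90913)
H - 1*22125 = 116960637/128650661 - 1*22125 = 116960637/128650661 - 22125 = -2846278913988/128650661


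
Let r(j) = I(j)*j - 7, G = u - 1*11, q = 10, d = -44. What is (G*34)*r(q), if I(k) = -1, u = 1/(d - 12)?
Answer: 178313/28 ≈ 6368.3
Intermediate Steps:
u = -1/56 (u = 1/(-44 - 12) = 1/(-56) = -1/56 ≈ -0.017857)
G = -617/56 (G = -1/56 - 1*11 = -1/56 - 11 = -617/56 ≈ -11.018)
r(j) = -7 - j (r(j) = -j - 7 = -7 - j)
(G*34)*r(q) = (-617/56*34)*(-7 - 1*10) = -10489*(-7 - 10)/28 = -10489/28*(-17) = 178313/28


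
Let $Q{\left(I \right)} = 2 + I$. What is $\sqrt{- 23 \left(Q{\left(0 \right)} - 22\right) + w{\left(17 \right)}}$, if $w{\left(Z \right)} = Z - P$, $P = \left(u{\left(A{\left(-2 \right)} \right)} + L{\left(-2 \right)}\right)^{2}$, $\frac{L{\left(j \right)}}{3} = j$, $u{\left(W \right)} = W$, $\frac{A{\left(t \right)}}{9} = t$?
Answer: $3 i \sqrt{11} \approx 9.9499 i$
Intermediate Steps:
$A{\left(t \right)} = 9 t$
$L{\left(j \right)} = 3 j$
$P = 576$ ($P = \left(9 \left(-2\right) + 3 \left(-2\right)\right)^{2} = \left(-18 - 6\right)^{2} = \left(-24\right)^{2} = 576$)
$w{\left(Z \right)} = -576 + Z$ ($w{\left(Z \right)} = Z - 576 = -576 + Z$)
$\sqrt{- 23 \left(Q{\left(0 \right)} - 22\right) + w{\left(17 \right)}} = \sqrt{- 23 \left(\left(2 + 0\right) - 22\right) + \left(-576 + 17\right)} = \sqrt{- 23 \left(2 - 22\right) - 559} = \sqrt{\left(-23\right) \left(-20\right) - 559} = \sqrt{460 - 559} = \sqrt{-99} = 3 i \sqrt{11}$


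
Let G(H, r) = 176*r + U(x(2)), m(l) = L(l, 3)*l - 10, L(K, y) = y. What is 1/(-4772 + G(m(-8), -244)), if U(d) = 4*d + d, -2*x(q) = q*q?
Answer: -1/47726 ≈ -2.0953e-5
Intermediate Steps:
x(q) = -q**2/2 (x(q) = -q*q/2 = -q**2/2)
U(d) = 5*d
m(l) = -10 + 3*l (m(l) = 3*l - 10 = -10 + 3*l)
G(H, r) = -10 + 176*r (G(H, r) = 176*r + 5*(-1/2*2**2) = 176*r + 5*(-1/2*4) = 176*r + 5*(-2) = 176*r - 10 = -10 + 176*r)
1/(-4772 + G(m(-8), -244)) = 1/(-4772 + (-10 + 176*(-244))) = 1/(-4772 + (-10 - 42944)) = 1/(-4772 - 42954) = 1/(-47726) = -1/47726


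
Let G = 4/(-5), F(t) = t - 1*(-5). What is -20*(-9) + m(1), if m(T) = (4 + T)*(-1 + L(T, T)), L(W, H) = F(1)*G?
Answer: 151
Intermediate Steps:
F(t) = 5 + t (F(t) = t + 5 = 5 + t)
G = -⅘ (G = 4*(-⅕) = -⅘ ≈ -0.80000)
L(W, H) = -24/5 (L(W, H) = (5 + 1)*(-⅘) = 6*(-⅘) = -24/5)
m(T) = -116/5 - 29*T/5 (m(T) = (4 + T)*(-1 - 24/5) = (4 + T)*(-29/5) = -116/5 - 29*T/5)
-20*(-9) + m(1) = -20*(-9) + (-116/5 - 29/5*1) = 180 + (-116/5 - 29/5) = 180 - 29 = 151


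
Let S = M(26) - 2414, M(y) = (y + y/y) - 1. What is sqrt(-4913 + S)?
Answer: 7*I*sqrt(149) ≈ 85.446*I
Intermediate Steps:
M(y) = y (M(y) = (y + 1) - 1 = (1 + y) - 1 = y)
S = -2388 (S = 26 - 2414 = -2388)
sqrt(-4913 + S) = sqrt(-4913 - 2388) = sqrt(-7301) = 7*I*sqrt(149)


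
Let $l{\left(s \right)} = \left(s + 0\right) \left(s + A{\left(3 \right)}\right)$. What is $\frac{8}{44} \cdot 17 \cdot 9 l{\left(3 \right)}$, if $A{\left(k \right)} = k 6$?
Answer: $\frac{19278}{11} \approx 1752.5$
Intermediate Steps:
$A{\left(k \right)} = 6 k$
$l{\left(s \right)} = s \left(18 + s\right)$ ($l{\left(s \right)} = \left(s + 0\right) \left(s + 6 \cdot 3\right) = s \left(s + 18\right) = s \left(18 + s\right)$)
$\frac{8}{44} \cdot 17 \cdot 9 l{\left(3 \right)} = \frac{8}{44} \cdot 17 \cdot 9 \cdot 3 \left(18 + 3\right) = 8 \cdot \frac{1}{44} \cdot 17 \cdot 9 \cdot 3 \cdot 21 = \frac{2}{11} \cdot 17 \cdot 9 \cdot 63 = \frac{34}{11} \cdot 567 = \frac{19278}{11}$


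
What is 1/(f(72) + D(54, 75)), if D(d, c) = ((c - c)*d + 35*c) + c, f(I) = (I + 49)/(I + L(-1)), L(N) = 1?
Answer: 73/197221 ≈ 0.00037014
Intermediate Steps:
f(I) = (49 + I)/(1 + I) (f(I) = (I + 49)/(I + 1) = (49 + I)/(1 + I))
D(d, c) = 36*c (D(d, c) = (0*d + 35*c) + c = (0 + 35*c) + c = 35*c + c = 36*c)
1/(f(72) + D(54, 75)) = 1/((49 + 72)/(1 + 72) + 36*75) = 1/(121/73 + 2700) = 1/(197221/73) = 73/197221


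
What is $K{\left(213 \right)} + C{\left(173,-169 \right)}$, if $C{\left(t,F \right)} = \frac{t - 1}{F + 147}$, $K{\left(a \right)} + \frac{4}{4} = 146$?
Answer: $\frac{1509}{11} \approx 137.18$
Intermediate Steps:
$K{\left(a \right)} = 145$ ($K{\left(a \right)} = -1 + 146 = 145$)
$C{\left(t,F \right)} = \frac{-1 + t}{147 + F}$
$K{\left(213 \right)} + C{\left(173,-169 \right)} = 145 + \frac{-1 + 173}{147 - 169} = 145 + \frac{1}{-22} \cdot 172 = 145 - \frac{86}{11} = \frac{1509}{11}$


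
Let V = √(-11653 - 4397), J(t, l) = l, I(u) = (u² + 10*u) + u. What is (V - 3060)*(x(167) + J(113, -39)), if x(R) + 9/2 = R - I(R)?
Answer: 90583650 - 296025*I*√642/2 ≈ 9.0584e+7 - 3.7503e+6*I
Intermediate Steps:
I(u) = u² + 11*u
V = 5*I*√642 (V = √(-16050) = 5*I*√642 ≈ 126.69*I)
x(R) = -9/2 + R - R*(11 + R) (x(R) = -9/2 + (R - R*(11 + R)) = -9/2 + R - R*(11 + R))
(V - 3060)*(x(167) + J(113, -39)) = (5*I*√642 - 3060)*((-9/2 + 167 - 1*167*(11 + 167)) - 39) = (-3060 + 5*I*√642)*((-9/2 + 167 - 1*167*178) - 39) = (-3060 + 5*I*√642)*((-9/2 + 167 - 29726) - 39) = (-3060 + 5*I*√642)*(-59127/2 - 39) = (-3060 + 5*I*√642)*(-59205/2) = 90583650 - 296025*I*√642/2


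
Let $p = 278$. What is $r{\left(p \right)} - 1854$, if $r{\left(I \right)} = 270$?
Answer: $-1584$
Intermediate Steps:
$r{\left(p \right)} - 1854 = 270 - 1854 = -1584$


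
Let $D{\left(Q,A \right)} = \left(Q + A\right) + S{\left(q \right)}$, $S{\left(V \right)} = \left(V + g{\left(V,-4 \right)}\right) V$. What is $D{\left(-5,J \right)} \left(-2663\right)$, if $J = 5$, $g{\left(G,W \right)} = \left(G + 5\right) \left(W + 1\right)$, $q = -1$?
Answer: $-34619$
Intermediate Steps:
$g{\left(G,W \right)} = \left(1 + W\right) \left(5 + G\right)$ ($g{\left(G,W \right)} = \left(5 + G\right) \left(1 + W\right) = \left(1 + W\right) \left(5 + G\right)$)
$S{\left(V \right)} = V \left(-15 - 2 V\right)$ ($S{\left(V \right)} = \left(V + \left(5 + V + 5 \left(-4\right) + V \left(-4\right)\right)\right) V = \left(V + \left(5 + V - 20 - 4 V\right)\right) V = \left(V - \left(15 + 3 V\right)\right) V = \left(-15 - 2 V\right) V = V \left(-15 - 2 V\right)$)
$D{\left(Q,A \right)} = 13 + A + Q$ ($D{\left(Q,A \right)} = \left(Q + A\right) - \left(-15 - -2\right) = \left(A + Q\right) - \left(-15 + 2\right) = \left(A + Q\right) - -13 = \left(A + Q\right) + 13 = 13 + A + Q$)
$D{\left(-5,J \right)} \left(-2663\right) = \left(13 + 5 - 5\right) \left(-2663\right) = 13 \left(-2663\right) = -34619$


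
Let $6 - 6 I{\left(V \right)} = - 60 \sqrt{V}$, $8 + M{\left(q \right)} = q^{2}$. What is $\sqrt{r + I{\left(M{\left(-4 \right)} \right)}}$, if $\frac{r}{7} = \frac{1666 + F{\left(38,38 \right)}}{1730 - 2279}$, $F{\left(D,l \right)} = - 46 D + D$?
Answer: $\frac{\sqrt{52277 + 669780 \sqrt{2}}}{183} \approx 5.4631$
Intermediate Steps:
$F{\left(D,l \right)} = - 45 D$
$M{\left(q \right)} = -8 + q^{2}$
$I{\left(V \right)} = 1 + 10 \sqrt{V}$ ($I{\left(V \right)} = 1 - \frac{\left(-60\right) \sqrt{V}}{6} = 1 + 10 \sqrt{V}$)
$r = \frac{308}{549}$ ($r = 7 \frac{1666 - 1710}{1730 - 2279} = 7 \frac{1666 - 1710}{-549} = 7 \left(\left(-44\right) \left(- \frac{1}{549}\right)\right) = 7 \cdot \frac{44}{549} = \frac{308}{549} \approx 0.56102$)
$\sqrt{r + I{\left(M{\left(-4 \right)} \right)}} = \sqrt{\frac{308}{549} + \left(1 + 10 \sqrt{-8 + \left(-4\right)^{2}}\right)} = \sqrt{\frac{308}{549} + \left(1 + 10 \sqrt{-8 + 16}\right)} = \sqrt{\frac{308}{549} + \left(1 + 10 \sqrt{8}\right)} = \sqrt{\frac{308}{549} + \left(1 + 10 \cdot 2 \sqrt{2}\right)} = \sqrt{\frac{308}{549} + \left(1 + 20 \sqrt{2}\right)} = \sqrt{\frac{857}{549} + 20 \sqrt{2}}$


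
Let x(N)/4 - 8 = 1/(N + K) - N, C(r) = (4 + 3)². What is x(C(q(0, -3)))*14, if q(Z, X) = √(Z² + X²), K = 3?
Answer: -29834/13 ≈ -2294.9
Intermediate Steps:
q(Z, X) = √(X² + Z²)
C(r) = 49 (C(r) = 7² = 49)
x(N) = 32 - 4*N + 4/(3 + N) (x(N) = 32 + 4*(1/(N + 3) - N) = 32 + 4*(1/(3 + N) - N) = 32 + (-4*N + 4/(3 + N)) = 32 - 4*N + 4/(3 + N))
x(C(q(0, -3)))*14 = (4*(25 - 1*49² + 5*49)/(3 + 49))*14 = (4*(25 - 1*2401 + 245)/52)*14 = (4*(1/52)*(25 - 2401 + 245))*14 = (4*(1/52)*(-2131))*14 = -2131/13*14 = -29834/13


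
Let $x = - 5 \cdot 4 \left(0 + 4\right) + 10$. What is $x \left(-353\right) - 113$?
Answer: $24597$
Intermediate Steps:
$x = -70$ ($x = - 5 \cdot 4 \cdot 4 + 10 = \left(-5\right) 16 + 10 = -80 + 10 = -70$)
$x \left(-353\right) - 113 = \left(-70\right) \left(-353\right) - 113 = 24710 - 113 = 24597$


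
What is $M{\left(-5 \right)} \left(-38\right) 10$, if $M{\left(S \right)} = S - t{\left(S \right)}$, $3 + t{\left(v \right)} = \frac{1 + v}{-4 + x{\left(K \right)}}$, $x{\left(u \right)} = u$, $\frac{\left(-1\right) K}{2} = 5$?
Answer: $\frac{6080}{7} \approx 868.57$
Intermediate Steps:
$K = -10$ ($K = \left(-2\right) 5 = -10$)
$t{\left(v \right)} = - \frac{43}{14} - \frac{v}{14}$ ($t{\left(v \right)} = -3 + \frac{1 + v}{-4 - 10} = -3 + \frac{1 + v}{-14} = -3 + \left(1 + v\right) \left(- \frac{1}{14}\right) = -3 - \left(\frac{1}{14} + \frac{v}{14}\right) = - \frac{43}{14} - \frac{v}{14}$)
$M{\left(S \right)} = \frac{43}{14} + \frac{15 S}{14}$ ($M{\left(S \right)} = S - \left(- \frac{43}{14} - \frac{S}{14}\right) = S + \left(\frac{43}{14} + \frac{S}{14}\right) = \frac{43}{14} + \frac{15 S}{14}$)
$M{\left(-5 \right)} \left(-38\right) 10 = \left(\frac{43}{14} + \frac{15}{14} \left(-5\right)\right) \left(-38\right) 10 = \left(\frac{43}{14} - \frac{75}{14}\right) \left(-38\right) 10 = \left(- \frac{16}{7}\right) \left(-38\right) 10 = \frac{608}{7} \cdot 10 = \frac{6080}{7}$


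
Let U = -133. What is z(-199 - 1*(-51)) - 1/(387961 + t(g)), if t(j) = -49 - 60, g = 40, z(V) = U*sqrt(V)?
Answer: -1/387852 - 266*I*sqrt(37) ≈ -2.5783e-6 - 1618.0*I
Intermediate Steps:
z(V) = -133*sqrt(V)
t(j) = -109
z(-199 - 1*(-51)) - 1/(387961 + t(g)) = -133*sqrt(-199 - 1*(-51)) - 1/(387961 - 109) = -133*sqrt(-199 + 51) - 1/387852 = -266*I*sqrt(37) - 1*1/387852 = -266*I*sqrt(37) - 1/387852 = -1/387852 - 266*I*sqrt(37)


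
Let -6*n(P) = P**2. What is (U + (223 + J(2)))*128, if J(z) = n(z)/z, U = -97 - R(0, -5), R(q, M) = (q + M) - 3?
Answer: 51328/3 ≈ 17109.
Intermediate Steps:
n(P) = -P**2/6
R(q, M) = -3 + M + q (R(q, M) = (M + q) - 3 = -3 + M + q)
U = -89 (U = -97 - (-3 - 5 + 0) = -97 - 1*(-8) = -97 + 8 = -89)
J(z) = -z/6 (J(z) = (-z**2/6)/z = -z/6)
(U + (223 + J(2)))*128 = (-89 + (223 - 1/6*2))*128 = (-89 + (223 - 1/3))*128 = (-89 + 668/3)*128 = (401/3)*128 = 51328/3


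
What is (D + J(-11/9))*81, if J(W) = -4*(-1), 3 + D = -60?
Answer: -4779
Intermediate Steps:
D = -63 (D = -3 - 60 = -63)
J(W) = 4
(D + J(-11/9))*81 = (-63 + 4)*81 = -59*81 = -4779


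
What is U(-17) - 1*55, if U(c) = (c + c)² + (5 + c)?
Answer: 1089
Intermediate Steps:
U(c) = 5 + c + 4*c² (U(c) = (2*c)² + (5 + c) = 4*c² + (5 + c) = 5 + c + 4*c²)
U(-17) - 1*55 = (5 - 17 + 4*(-17)²) - 1*55 = (5 - 17 + 4*289) - 55 = (5 - 17 + 1156) - 55 = 1144 - 55 = 1089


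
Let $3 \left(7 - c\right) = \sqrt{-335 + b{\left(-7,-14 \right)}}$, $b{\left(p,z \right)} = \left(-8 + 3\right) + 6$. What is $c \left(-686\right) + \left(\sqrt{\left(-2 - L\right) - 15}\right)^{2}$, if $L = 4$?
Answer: $-4823 + \frac{686 i \sqrt{334}}{3} \approx -4823.0 + 4179.0 i$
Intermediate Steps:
$b{\left(p,z \right)} = 1$ ($b{\left(p,z \right)} = -5 + 6 = 1$)
$c = 7 - \frac{i \sqrt{334}}{3}$ ($c = 7 - \frac{\sqrt{-335 + 1}}{3} = 7 - \frac{\sqrt{-334}}{3} = 7 - \frac{i \sqrt{334}}{3} \approx 7.0 - 6.0919 i$)
$c \left(-686\right) + \left(\sqrt{\left(-2 - L\right) - 15}\right)^{2} = \left(7 - \frac{i \sqrt{334}}{3}\right) \left(-686\right) + \left(\sqrt{\left(-2 - 4\right) - 15}\right)^{2} = \left(-4802 + \frac{686 i \sqrt{334}}{3}\right) + \left(\sqrt{\left(-2 - 4\right) - 15}\right)^{2} = \left(-4802 + \frac{686 i \sqrt{334}}{3}\right) + \left(\sqrt{-6 - 15}\right)^{2} = \left(-4802 + \frac{686 i \sqrt{334}}{3}\right) + \left(\sqrt{-21}\right)^{2} = \left(-4802 + \frac{686 i \sqrt{334}}{3}\right) + \left(i \sqrt{21}\right)^{2} = \left(-4802 + \frac{686 i \sqrt{334}}{3}\right) - 21 = -4823 + \frac{686 i \sqrt{334}}{3}$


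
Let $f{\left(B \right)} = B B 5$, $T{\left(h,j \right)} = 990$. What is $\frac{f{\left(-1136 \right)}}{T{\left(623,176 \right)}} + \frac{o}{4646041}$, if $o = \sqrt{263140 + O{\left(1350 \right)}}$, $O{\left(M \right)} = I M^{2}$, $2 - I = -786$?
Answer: $\frac{645248}{99} + \frac{2 \sqrt{359098285}}{4646041} \approx 6517.7$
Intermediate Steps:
$I = 788$ ($I = 2 - -786 = 2 + 786 = 788$)
$O{\left(M \right)} = 788 M^{2}$
$o = 2 \sqrt{359098285}$ ($o = \sqrt{263140 + 788 \cdot 1350^{2}} = \sqrt{263140 + 788 \cdot 1822500} = \sqrt{263140 + 1436130000} = \sqrt{1436393140} = 2 \sqrt{359098285} \approx 37900.0$)
$f{\left(B \right)} = 5 B^{2}$ ($f{\left(B \right)} = B^{2} \cdot 5 = 5 B^{2}$)
$\frac{f{\left(-1136 \right)}}{T{\left(623,176 \right)}} + \frac{o}{4646041} = \frac{5 \left(-1136\right)^{2}}{990} + \frac{2 \sqrt{359098285}}{4646041} = 5 \cdot 1290496 \cdot \frac{1}{990} + 2 \sqrt{359098285} \cdot \frac{1}{4646041} = 6452480 \cdot \frac{1}{990} + \frac{2 \sqrt{359098285}}{4646041} = \frac{645248}{99} + \frac{2 \sqrt{359098285}}{4646041}$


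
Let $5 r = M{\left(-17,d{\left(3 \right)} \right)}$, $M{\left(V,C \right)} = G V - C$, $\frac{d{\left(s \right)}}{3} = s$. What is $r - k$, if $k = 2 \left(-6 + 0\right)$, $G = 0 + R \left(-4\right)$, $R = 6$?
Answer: $\frac{459}{5} \approx 91.8$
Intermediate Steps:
$G = -24$ ($G = 0 + 6 \left(-4\right) = 0 - 24 = -24$)
$d{\left(s \right)} = 3 s$
$k = -12$ ($k = 2 \left(-6\right) = -12$)
$M{\left(V,C \right)} = - C - 24 V$ ($M{\left(V,C \right)} = - 24 V - C = - C - 24 V$)
$r = \frac{399}{5}$ ($r = \frac{- 3 \cdot 3 - -408}{5} = \frac{\left(-1\right) 9 + 408}{5} = \frac{-9 + 408}{5} = \frac{1}{5} \cdot 399 = \frac{399}{5} \approx 79.8$)
$r - k = \frac{399}{5} - -12 = \frac{399}{5} + 12 = \frac{459}{5}$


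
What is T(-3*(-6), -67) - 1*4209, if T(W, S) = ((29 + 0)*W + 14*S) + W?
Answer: -4607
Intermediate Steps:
T(W, S) = 14*S + 30*W (T(W, S) = (29*W + 14*S) + W = (14*S + 29*W) + W = 14*S + 30*W)
T(-3*(-6), -67) - 1*4209 = (14*(-67) + 30*(-3*(-6))) - 1*4209 = (-938 + 30*18) - 4209 = (-938 + 540) - 4209 = -398 - 4209 = -4607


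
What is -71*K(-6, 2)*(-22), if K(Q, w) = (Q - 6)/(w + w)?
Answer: -4686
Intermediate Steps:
K(Q, w) = (-6 + Q)/(2*w) (K(Q, w) = (-6 + Q)/((2*w)) = (-6 + Q)*(1/(2*w)) = (-6 + Q)/(2*w))
-71*K(-6, 2)*(-22) = -71*(-6 - 6)/(2*2)*(-22) = -71*(-12)/(2*2)*(-22) = -71*(-3)*(-22) = 213*(-22) = -4686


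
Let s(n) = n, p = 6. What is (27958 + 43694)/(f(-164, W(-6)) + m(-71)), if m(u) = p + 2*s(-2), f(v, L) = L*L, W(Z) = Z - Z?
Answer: 35826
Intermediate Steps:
W(Z) = 0
f(v, L) = L²
m(u) = 2 (m(u) = 6 + 2*(-2) = 6 - 4 = 2)
(27958 + 43694)/(f(-164, W(-6)) + m(-71)) = (27958 + 43694)/(0² + 2) = 71652/(0 + 2) = 71652/2 = 71652*(½) = 35826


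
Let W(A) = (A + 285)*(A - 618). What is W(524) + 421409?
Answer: 345363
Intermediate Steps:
W(A) = (-618 + A)*(285 + A) (W(A) = (285 + A)*(-618 + A) = (-618 + A)*(285 + A))
W(524) + 421409 = (-176130 + 524**2 - 333*524) + 421409 = (-176130 + 274576 - 174492) + 421409 = -76046 + 421409 = 345363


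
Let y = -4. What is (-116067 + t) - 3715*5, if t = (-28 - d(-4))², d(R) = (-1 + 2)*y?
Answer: -134066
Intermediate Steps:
d(R) = -4 (d(R) = (-1 + 2)*(-4) = 1*(-4) = -4)
t = 576 (t = (-28 - 1*(-4))² = (-28 + 4)² = (-24)² = 576)
(-116067 + t) - 3715*5 = (-116067 + 576) - 3715*5 = -115491 - 18575 = -134066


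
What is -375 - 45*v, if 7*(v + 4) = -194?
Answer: 7365/7 ≈ 1052.1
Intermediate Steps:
v = -222/7 (v = -4 + (⅐)*(-194) = -4 - 194/7 = -222/7 ≈ -31.714)
-375 - 45*v = -375 - 45*(-222/7) = -375 + 9990/7 = 7365/7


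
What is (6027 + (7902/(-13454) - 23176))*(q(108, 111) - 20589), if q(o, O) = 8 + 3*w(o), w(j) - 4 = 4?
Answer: 2371563937618/6727 ≈ 3.5254e+8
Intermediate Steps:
w(j) = 8 (w(j) = 4 + 4 = 8)
q(o, O) = 32 (q(o, O) = 8 + 3*8 = 8 + 24 = 32)
(6027 + (7902/(-13454) - 23176))*(q(108, 111) - 20589) = (6027 + (7902/(-13454) - 23176))*(32 - 20589) = (6027 + (7902*(-1/13454) - 23176))*(-20557) = (6027 + (-3951/6727 - 23176))*(-20557) = (6027 - 155908903/6727)*(-20557) = -115365274/6727*(-20557) = 2371563937618/6727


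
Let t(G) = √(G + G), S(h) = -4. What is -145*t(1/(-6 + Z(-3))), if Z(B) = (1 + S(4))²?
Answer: -145*√6/3 ≈ -118.39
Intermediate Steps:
Z(B) = 9 (Z(B) = (1 - 4)² = (-3)² = 9)
t(G) = √2*√G (t(G) = √(2*G) = √2*√G)
-145*t(1/(-6 + Z(-3))) = -145*√2*√(1/(-6 + 9)) = -145*√2*√(1/3) = -145*√2*√(⅓) = -145*√2*√3/3 = -145*√6/3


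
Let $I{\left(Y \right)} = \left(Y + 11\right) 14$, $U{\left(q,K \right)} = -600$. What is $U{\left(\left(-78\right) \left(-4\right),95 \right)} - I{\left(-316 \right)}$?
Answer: $3670$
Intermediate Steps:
$I{\left(Y \right)} = 154 + 14 Y$ ($I{\left(Y \right)} = \left(11 + Y\right) 14 = 154 + 14 Y$)
$U{\left(\left(-78\right) \left(-4\right),95 \right)} - I{\left(-316 \right)} = -600 - \left(154 + 14 \left(-316\right)\right) = -600 - \left(154 - 4424\right) = -600 - -4270 = -600 + 4270 = 3670$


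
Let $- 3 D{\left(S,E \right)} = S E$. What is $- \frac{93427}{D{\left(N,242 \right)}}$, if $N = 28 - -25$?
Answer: $\frac{280281}{12826} \approx 21.853$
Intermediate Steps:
$N = 53$ ($N = 28 + 25 = 53$)
$D{\left(S,E \right)} = - \frac{E S}{3}$ ($D{\left(S,E \right)} = - \frac{S E}{3} = - \frac{E S}{3}$)
$- \frac{93427}{D{\left(N,242 \right)}} = - \frac{93427}{\left(- \frac{1}{3}\right) 242 \cdot 53} = - \frac{93427}{- \frac{12826}{3}} = \left(-93427\right) \left(- \frac{3}{12826}\right) = \frac{280281}{12826}$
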